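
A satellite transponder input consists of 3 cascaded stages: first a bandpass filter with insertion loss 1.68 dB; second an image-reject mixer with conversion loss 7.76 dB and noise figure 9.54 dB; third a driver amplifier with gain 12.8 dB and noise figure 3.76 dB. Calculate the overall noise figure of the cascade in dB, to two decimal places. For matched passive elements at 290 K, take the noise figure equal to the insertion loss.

14.04 dB

Convert to linear (a loss of L dB is a gain of −L dB): F_i = 10^(NF_i/10), G_i = 10^(G_i,dB/10)
  Stage 1: F_1 = 10^(1.68/10) = 1.472, G_1 = 10^(−1.68/10) = 0.6792
  Stage 2: F_2 = 10^(9.54/10) = 8.995, G_2 = 10^(−7.76/10) = 0.1675
  Stage 3: F_3 = 10^(3.76/10) = 2.377, G_3 = 10^(12.8/10) = 19.05
Friis cascade:
  F = 1.472 + (8.995 − 1)/0.6792 + (2.377 − 1)/0.1138 = 25.35
NF = 10 log₁₀(25.35) = 14.04 dB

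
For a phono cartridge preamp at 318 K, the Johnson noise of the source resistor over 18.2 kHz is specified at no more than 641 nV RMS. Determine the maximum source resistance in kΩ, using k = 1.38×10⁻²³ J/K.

Johnson–Nyquist: V_n = √(4kTRB) ⇒ R = V_n² / (4kTB)
4kTB = 4 × 1.38×10⁻²³ × 318 × 1.82×10⁴ = 3.19×10⁻¹⁶
R = (6.41×10⁻⁷)² / 3.19×10⁻¹⁶ = 1.29×10³ Ω = 1.29 kΩ

1.29 kΩ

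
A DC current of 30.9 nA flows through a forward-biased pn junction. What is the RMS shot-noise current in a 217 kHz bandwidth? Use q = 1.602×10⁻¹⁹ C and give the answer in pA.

I_n = √(2qI·B)
2qI·B = 2 × 1.602×10⁻¹⁹ × 3.09×10⁻⁸ × 2.17×10⁵ = 2.15×10⁻²¹ A²
I_n = √(2.15×10⁻²¹) = 4.64×10⁻¹¹ A = 46.4 pA

46.4 pA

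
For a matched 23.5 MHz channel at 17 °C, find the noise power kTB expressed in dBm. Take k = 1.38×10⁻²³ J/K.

T = 17 °C + 273.15 = 290.15 K
P_n = kTB = 1.38×10⁻²³ × 290.15 × 2.35×10⁷ = 9.41×10⁻¹⁴ W
In dBm: 10 log₁₀(9.41×10⁻¹⁴ / 10⁻³) = −100.3 dBm

−100.3 dBm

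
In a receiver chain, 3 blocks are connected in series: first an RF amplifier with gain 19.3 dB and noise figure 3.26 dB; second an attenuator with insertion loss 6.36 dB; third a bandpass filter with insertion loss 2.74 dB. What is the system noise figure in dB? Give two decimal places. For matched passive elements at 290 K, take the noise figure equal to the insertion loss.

3.43 dB

Convert to linear (a loss of L dB is a gain of −L dB): F_i = 10^(NF_i/10), G_i = 10^(G_i,dB/10)
  Stage 1: F_1 = 10^(3.26/10) = 2.118, G_1 = 10^(19.3/10) = 85.11
  Stage 2: F_2 = 10^(6.36/10) = 4.325, G_2 = 10^(−6.36/10) = 0.2312
  Stage 3: F_3 = 10^(2.74/10) = 1.879, G_3 = 10^(−2.74/10) = 0.5321
Friis cascade:
  F = 2.118 + (4.325 − 1)/85.11 + (1.879 − 1)/19.68 = 2.202
NF = 10 log₁₀(2.202) = 3.43 dB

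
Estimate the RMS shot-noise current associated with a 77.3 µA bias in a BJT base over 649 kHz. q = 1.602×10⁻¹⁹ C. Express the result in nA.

4.01 nA

I_n = √(2qI·B)
2qI·B = 2 × 1.602×10⁻¹⁹ × 7.73×10⁻⁵ × 6.49×10⁵ = 1.61×10⁻¹⁷ A²
I_n = √(1.61×10⁻¹⁷) = 4.01×10⁻⁹ A = 4.01 nA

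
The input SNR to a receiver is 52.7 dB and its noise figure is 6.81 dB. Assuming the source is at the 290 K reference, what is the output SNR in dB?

By definition F = SNR_in/SNR_out, so in dB: SNR_out = SNR_in − NF
SNR_out = 52.7 − 6.81 = 45.89 dB

45.89 dB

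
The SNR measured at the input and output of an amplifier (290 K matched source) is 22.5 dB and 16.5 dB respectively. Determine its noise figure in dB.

6.0 dB

NF (dB) = SNR_in(dB) − SNR_out(dB) when the source is at T₀
NF = 22.5 − 16.5 = 6.0 dB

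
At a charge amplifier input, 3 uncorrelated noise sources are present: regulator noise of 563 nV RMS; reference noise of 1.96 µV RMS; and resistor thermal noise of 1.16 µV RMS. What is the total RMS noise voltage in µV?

2.35 µV

Uncorrelated sources add in power (mean-square): V_tot = √(ΣV_i²)
V_tot = √[(5.63×10⁻⁷)² + (1.96×10⁻⁶)² + (1.16×10⁻⁶)²] = 2.35×10⁻⁶ V = 2.35 µV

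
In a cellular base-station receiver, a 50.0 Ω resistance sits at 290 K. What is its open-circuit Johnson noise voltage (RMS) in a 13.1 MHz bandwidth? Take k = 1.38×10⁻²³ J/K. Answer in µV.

3.24 µV

V_n = √(4kTRB)
4kTRB = 4 × 1.38×10⁻²³ × 290 × 5.00×10¹ × 1.31×10⁷ = 1.05×10⁻¹¹ V²
V_n = √(1.05×10⁻¹¹) = 3.24×10⁻⁶ V = 3.24 µV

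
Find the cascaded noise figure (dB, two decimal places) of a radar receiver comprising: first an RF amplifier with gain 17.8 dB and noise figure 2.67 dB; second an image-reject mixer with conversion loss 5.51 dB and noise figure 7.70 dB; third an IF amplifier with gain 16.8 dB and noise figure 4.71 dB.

3.11 dB

Convert to linear (a loss of L dB is a gain of −L dB): F_i = 10^(NF_i/10), G_i = 10^(G_i,dB/10)
  Stage 1: F_1 = 10^(2.67/10) = 1.849, G_1 = 10^(17.8/10) = 60.26
  Stage 2: F_2 = 10^(7.70/10) = 5.888, G_2 = 10^(−5.51/10) = 0.2812
  Stage 3: F_3 = 10^(4.71/10) = 2.958, G_3 = 10^(16.8/10) = 47.86
Friis cascade:
  F = 1.849 + (5.888 − 1)/60.26 + (2.958 − 1)/16.94 = 2.046
NF = 10 log₁₀(2.046) = 3.11 dB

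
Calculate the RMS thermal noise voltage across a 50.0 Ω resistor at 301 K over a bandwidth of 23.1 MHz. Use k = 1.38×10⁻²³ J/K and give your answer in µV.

V_n = √(4kTRB)
4kTRB = 4 × 1.38×10⁻²³ × 301 × 5.00×10¹ × 2.31×10⁷ = 1.92×10⁻¹¹ V²
V_n = √(1.92×10⁻¹¹) = 4.38×10⁻⁶ V = 4.38 µV

4.38 µV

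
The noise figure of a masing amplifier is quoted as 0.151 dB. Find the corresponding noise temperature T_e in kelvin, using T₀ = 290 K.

F = 10^(0.151/10) = 1.03538
T_e = (F − 1)·T₀ = (1.03538 − 1) × 290 = 10.3 K

10.3 K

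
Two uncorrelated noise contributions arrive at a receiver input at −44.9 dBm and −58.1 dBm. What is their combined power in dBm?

−44.7 dBm

Convert to linear, add, convert back:
P₁ = 3.24×10⁻⁸ W, P₂ = 1.55×10⁻⁹ W
P_tot = 3.39×10⁻⁸ W → 10 log₁₀(P_tot / 10⁻³) = −44.7 dBm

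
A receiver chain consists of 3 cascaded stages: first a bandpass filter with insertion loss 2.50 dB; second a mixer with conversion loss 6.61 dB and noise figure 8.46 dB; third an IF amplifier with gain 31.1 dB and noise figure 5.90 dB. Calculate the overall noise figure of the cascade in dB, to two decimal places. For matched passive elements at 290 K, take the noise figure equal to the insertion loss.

15.57 dB

Convert to linear (a loss of L dB is a gain of −L dB): F_i = 10^(NF_i/10), G_i = 10^(G_i,dB/10)
  Stage 1: F_1 = 10^(2.50/10) = 1.778, G_1 = 10^(−2.50/10) = 0.5623
  Stage 2: F_2 = 10^(8.46/10) = 7.015, G_2 = 10^(−6.61/10) = 0.2183
  Stage 3: F_3 = 10^(5.90/10) = 3.890, G_3 = 10^(31.1/10) = 1288
Friis cascade:
  F = 1.778 + (7.015 − 1)/0.5623 + (3.890 − 1)/0.1227 = 36.02
NF = 10 log₁₀(36.02) = 15.57 dB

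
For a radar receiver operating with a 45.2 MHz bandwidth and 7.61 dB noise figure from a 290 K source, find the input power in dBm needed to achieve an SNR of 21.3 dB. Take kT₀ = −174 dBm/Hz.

Sensitivity = −174 + 10 log₁₀(B) + NF + SNR_min
= −174 + 76.55 + 7.61 + 21.3
= −68.54 dBm → −68.5 dBm

−68.5 dBm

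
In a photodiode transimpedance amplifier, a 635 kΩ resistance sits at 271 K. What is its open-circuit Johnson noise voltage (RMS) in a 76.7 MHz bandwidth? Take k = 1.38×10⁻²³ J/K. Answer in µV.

V_n = √(4kTRB)
4kTRB = 4 × 1.38×10⁻²³ × 271 × 6.35×10⁵ × 7.67×10⁷ = 7.29×10⁻⁷ V²
V_n = √(7.29×10⁻⁷) = 8.54×10⁻⁴ V = 854 µV

854 µV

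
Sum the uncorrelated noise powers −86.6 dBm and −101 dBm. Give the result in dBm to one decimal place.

−86.4 dBm

Convert to linear, add, convert back:
P₁ = 2.19×10⁻¹² W, P₂ = 7.94×10⁻¹⁴ W
P_tot = 2.27×10⁻¹² W → 10 log₁₀(P_tot / 10⁻³) = −86.4 dBm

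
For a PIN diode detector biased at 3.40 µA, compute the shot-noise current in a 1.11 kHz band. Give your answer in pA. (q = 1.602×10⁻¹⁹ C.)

34.8 pA

I_n = √(2qI·B)
2qI·B = 2 × 1.602×10⁻¹⁹ × 3.40×10⁻⁶ × 1.11×10³ = 1.21×10⁻²¹ A²
I_n = √(1.21×10⁻²¹) = 3.48×10⁻¹¹ A = 34.8 pA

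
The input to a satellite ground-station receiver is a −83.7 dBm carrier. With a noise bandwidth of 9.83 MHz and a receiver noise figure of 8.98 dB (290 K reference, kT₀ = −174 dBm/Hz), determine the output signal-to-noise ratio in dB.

Noise floor: N = −174 + 10 log₁₀(B) + NF
10 log₁₀(9.83×10⁶) = 69.93 dB
N = −174 + 69.93 + 8.98 = −95.09 dBm
SNR = P_sig − N = −83.7 − (−95.09) = 11.39 dB → 11.4 dB

11.4 dB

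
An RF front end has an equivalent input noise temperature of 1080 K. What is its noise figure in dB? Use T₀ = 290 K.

F = 1 + T_e/T₀ = 1 + 1080/290 = 4.72414
NF = 10 log₁₀(4.72414) = 6.74 dB

6.74 dB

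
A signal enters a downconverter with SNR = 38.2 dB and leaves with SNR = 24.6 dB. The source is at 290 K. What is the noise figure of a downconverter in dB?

NF (dB) = SNR_in(dB) − SNR_out(dB) when the source is at T₀
NF = 38.2 − 24.6 = 13.6 dB

13.6 dB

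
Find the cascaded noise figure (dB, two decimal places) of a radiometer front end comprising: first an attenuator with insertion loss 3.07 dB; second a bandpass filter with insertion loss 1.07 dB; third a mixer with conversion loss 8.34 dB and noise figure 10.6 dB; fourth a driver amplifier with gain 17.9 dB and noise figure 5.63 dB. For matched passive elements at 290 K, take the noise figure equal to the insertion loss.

Convert to linear (a loss of L dB is a gain of −L dB): F_i = 10^(NF_i/10), G_i = 10^(G_i,dB/10)
  Stage 1: F_1 = 10^(3.07/10) = 2.028, G_1 = 10^(−3.07/10) = 0.4932
  Stage 2: F_2 = 10^(1.07/10) = 1.279, G_2 = 10^(−1.07/10) = 0.7816
  Stage 3: F_3 = 10^(10.6/10) = 11.48, G_3 = 10^(−8.34/10) = 0.1466
  Stage 4: F_4 = 10^(5.63/10) = 3.656, G_4 = 10^(17.9/10) = 61.66
Friis cascade:
  F = 2.028 + (1.279 − 1)/0.4932 + (11.48 − 1)/0.3855 + (3.656 − 1)/0.05649 = 76.80
NF = 10 log₁₀(76.80) = 18.85 dB

18.85 dB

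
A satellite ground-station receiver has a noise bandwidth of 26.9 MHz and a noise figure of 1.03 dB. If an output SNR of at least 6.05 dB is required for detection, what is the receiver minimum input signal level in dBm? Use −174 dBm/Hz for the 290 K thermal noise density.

Sensitivity = −174 + 10 log₁₀(B) + NF + SNR_min
= −174 + 74.3 + 1.03 + 6.05
= −92.62 dBm → −92.6 dBm

−92.6 dBm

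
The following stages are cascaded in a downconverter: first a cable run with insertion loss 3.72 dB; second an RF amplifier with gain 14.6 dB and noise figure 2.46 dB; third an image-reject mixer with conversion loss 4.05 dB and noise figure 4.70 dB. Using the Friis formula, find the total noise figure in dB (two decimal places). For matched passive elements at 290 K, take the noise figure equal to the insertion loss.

6.34 dB

Convert to linear (a loss of L dB is a gain of −L dB): F_i = 10^(NF_i/10), G_i = 10^(G_i,dB/10)
  Stage 1: F_1 = 10^(3.72/10) = 2.355, G_1 = 10^(−3.72/10) = 0.4246
  Stage 2: F_2 = 10^(2.46/10) = 1.762, G_2 = 10^(14.6/10) = 28.84
  Stage 3: F_3 = 10^(4.70/10) = 2.951, G_3 = 10^(−4.05/10) = 0.3936
Friis cascade:
  F = 2.355 + (1.762 − 1)/0.4246 + (2.951 − 1)/12.25 = 4.309
NF = 10 log₁₀(4.309) = 6.34 dB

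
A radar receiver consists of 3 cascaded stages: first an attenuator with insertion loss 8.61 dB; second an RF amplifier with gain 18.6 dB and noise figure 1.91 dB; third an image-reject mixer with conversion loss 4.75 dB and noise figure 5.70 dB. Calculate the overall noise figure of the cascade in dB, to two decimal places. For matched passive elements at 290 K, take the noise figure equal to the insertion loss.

10.62 dB

Convert to linear (a loss of L dB is a gain of −L dB): F_i = 10^(NF_i/10), G_i = 10^(G_i,dB/10)
  Stage 1: F_1 = 10^(8.61/10) = 7.261, G_1 = 10^(−8.61/10) = 0.1377
  Stage 2: F_2 = 10^(1.91/10) = 1.552, G_2 = 10^(18.6/10) = 72.44
  Stage 3: F_3 = 10^(5.70/10) = 3.715, G_3 = 10^(−4.75/10) = 0.3350
Friis cascade:
  F = 7.261 + (1.552 − 1)/0.1377 + (3.715 − 1)/9.977 = 11.54
NF = 10 log₁₀(11.54) = 10.62 dB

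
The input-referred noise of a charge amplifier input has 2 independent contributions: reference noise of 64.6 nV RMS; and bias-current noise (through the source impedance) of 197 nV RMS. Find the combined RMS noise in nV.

207 nV

Uncorrelated sources add in power (mean-square): V_tot = √(ΣV_i²)
V_tot = √[(6.46×10⁻⁸)² + (1.97×10⁻⁷)²] = 2.07×10⁻⁷ V = 207 nV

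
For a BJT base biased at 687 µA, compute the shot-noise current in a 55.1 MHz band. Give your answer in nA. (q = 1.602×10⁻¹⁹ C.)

I_n = √(2qI·B)
2qI·B = 2 × 1.602×10⁻¹⁹ × 6.87×10⁻⁴ × 5.51×10⁷ = 1.21×10⁻¹⁴ A²
I_n = √(1.21×10⁻¹⁴) = 1.10×10⁻⁷ A = 110 nA

110 nA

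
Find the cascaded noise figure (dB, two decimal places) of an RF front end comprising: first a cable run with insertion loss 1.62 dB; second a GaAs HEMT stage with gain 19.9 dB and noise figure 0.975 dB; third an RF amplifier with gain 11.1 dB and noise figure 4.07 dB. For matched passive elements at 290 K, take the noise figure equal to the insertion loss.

2.65 dB

Convert to linear (a loss of L dB is a gain of −L dB): F_i = 10^(NF_i/10), G_i = 10^(G_i,dB/10)
  Stage 1: F_1 = 10^(1.62/10) = 1.452, G_1 = 10^(−1.62/10) = 0.6887
  Stage 2: F_2 = 10^(0.975/10) = 1.252, G_2 = 10^(19.9/10) = 97.72
  Stage 3: F_3 = 10^(4.07/10) = 2.553, G_3 = 10^(11.1/10) = 12.88
Friis cascade:
  F = 1.452 + (1.252 − 1)/0.6887 + (2.553 − 1)/67.30 = 1.841
NF = 10 log₁₀(1.841) = 2.65 dB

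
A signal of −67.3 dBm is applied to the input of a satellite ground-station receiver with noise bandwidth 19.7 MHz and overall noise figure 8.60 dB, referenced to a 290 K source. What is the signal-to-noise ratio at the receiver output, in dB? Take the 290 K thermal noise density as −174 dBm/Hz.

Noise floor: N = −174 + 10 log₁₀(B) + NF
10 log₁₀(1.97×10⁷) = 72.94 dB
N = −174 + 72.94 + 8.60 = −92.46 dBm
SNR = P_sig − N = −67.3 − (−92.46) = 25.16 dB → 25.2 dB

25.2 dB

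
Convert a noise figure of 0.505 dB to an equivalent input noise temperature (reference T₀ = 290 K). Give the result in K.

35.8 K

F = 10^(0.505/10) = 1.12331
T_e = (F − 1)·T₀ = (1.12331 − 1) × 290 = 35.8 K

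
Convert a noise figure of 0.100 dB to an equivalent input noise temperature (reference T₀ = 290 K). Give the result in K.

6.75 K

F = 10^(0.100/10) = 1.02329
T_e = (F − 1)·T₀ = (1.02329 − 1) × 290 = 6.75 K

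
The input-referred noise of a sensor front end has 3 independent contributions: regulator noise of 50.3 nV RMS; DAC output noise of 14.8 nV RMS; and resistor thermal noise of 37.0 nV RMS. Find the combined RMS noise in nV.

64.2 nV

Uncorrelated sources add in power (mean-square): V_tot = √(ΣV_i²)
V_tot = √[(5.03×10⁻⁸)² + (1.48×10⁻⁸)² + (3.70×10⁻⁸)²] = 6.42×10⁻⁸ V = 64.2 nV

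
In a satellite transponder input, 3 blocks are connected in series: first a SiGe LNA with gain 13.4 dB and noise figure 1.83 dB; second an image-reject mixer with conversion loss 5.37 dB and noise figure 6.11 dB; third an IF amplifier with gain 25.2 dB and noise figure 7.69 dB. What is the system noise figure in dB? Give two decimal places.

Convert to linear (a loss of L dB is a gain of −L dB): F_i = 10^(NF_i/10), G_i = 10^(G_i,dB/10)
  Stage 1: F_1 = 10^(1.83/10) = 1.524, G_1 = 10^(13.4/10) = 21.88
  Stage 2: F_2 = 10^(6.11/10) = 4.083, G_2 = 10^(−5.37/10) = 0.2904
  Stage 3: F_3 = 10^(7.69/10) = 5.875, G_3 = 10^(25.2/10) = 331.1
Friis cascade:
  F = 1.524 + (4.083 − 1)/21.88 + (5.875 − 1)/6.353 = 2.432
NF = 10 log₁₀(2.432) = 3.86 dB

3.86 dB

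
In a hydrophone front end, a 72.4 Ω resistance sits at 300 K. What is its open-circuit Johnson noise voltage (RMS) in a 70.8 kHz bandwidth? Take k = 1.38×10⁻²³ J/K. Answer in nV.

V_n = √(4kTRB)
4kTRB = 4 × 1.38×10⁻²³ × 300 × 7.24×10¹ × 7.08×10⁴ = 8.49×10⁻¹⁴ V²
V_n = √(8.49×10⁻¹⁴) = 2.91×10⁻⁷ V = 291 nV

291 nV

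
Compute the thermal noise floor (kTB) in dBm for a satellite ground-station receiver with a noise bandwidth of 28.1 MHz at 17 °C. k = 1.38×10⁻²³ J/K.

−99.5 dBm

T = 17 °C + 273.15 = 290.15 K
P_n = kTB = 1.38×10⁻²³ × 290.15 × 2.81×10⁷ = 1.13×10⁻¹³ W
In dBm: 10 log₁₀(1.13×10⁻¹³ / 10⁻³) = −99.5 dBm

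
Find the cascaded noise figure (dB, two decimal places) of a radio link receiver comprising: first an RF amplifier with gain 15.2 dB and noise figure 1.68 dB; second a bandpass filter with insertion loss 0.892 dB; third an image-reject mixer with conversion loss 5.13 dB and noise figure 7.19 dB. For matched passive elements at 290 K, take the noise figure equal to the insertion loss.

2.14 dB

Convert to linear (a loss of L dB is a gain of −L dB): F_i = 10^(NF_i/10), G_i = 10^(G_i,dB/10)
  Stage 1: F_1 = 10^(1.68/10) = 1.472, G_1 = 10^(15.2/10) = 33.11
  Stage 2: F_2 = 10^(0.892/10) = 1.228, G_2 = 10^(−0.892/10) = 0.8143
  Stage 3: F_3 = 10^(7.19/10) = 5.236, G_3 = 10^(−5.13/10) = 0.3069
Friis cascade:
  F = 1.472 + (1.228 − 1)/33.11 + (5.236 − 1)/26.96 = 1.636
NF = 10 log₁₀(1.636) = 2.14 dB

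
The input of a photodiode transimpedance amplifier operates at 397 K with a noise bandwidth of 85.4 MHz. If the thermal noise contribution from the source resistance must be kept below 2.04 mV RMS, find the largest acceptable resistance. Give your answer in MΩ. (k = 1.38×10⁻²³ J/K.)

Johnson–Nyquist: V_n = √(4kTRB) ⇒ R = V_n² / (4kTB)
4kTB = 4 × 1.38×10⁻²³ × 397 × 8.54×10⁷ = 1.87×10⁻¹²
R = (2.04×10⁻³)² / 1.87×10⁻¹² = 2.22×10⁶ Ω = 2.22 MΩ

2.22 MΩ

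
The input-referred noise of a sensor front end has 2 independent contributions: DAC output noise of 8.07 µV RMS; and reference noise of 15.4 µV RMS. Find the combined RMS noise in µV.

17.4 µV

Uncorrelated sources add in power (mean-square): V_tot = √(ΣV_i²)
V_tot = √[(8.07×10⁻⁶)² + (1.54×10⁻⁵)²] = 1.74×10⁻⁵ V = 17.4 µV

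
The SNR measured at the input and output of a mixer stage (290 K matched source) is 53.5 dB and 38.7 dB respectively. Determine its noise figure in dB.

14.8 dB

NF (dB) = SNR_in(dB) − SNR_out(dB) when the source is at T₀
NF = 53.5 − 38.7 = 14.8 dB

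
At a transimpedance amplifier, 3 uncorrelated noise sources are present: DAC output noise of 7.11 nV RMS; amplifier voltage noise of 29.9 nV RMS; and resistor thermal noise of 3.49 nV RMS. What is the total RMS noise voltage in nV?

30.9 nV

Uncorrelated sources add in power (mean-square): V_tot = √(ΣV_i²)
V_tot = √[(7.11×10⁻⁹)² + (2.99×10⁻⁸)² + (3.49×10⁻⁹)²] = 3.09×10⁻⁸ V = 30.9 nV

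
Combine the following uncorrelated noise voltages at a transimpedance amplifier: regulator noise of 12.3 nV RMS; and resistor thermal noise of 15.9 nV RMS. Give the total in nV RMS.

20.1 nV

Uncorrelated sources add in power (mean-square): V_tot = √(ΣV_i²)
V_tot = √[(1.23×10⁻⁸)² + (1.59×10⁻⁸)²] = 2.01×10⁻⁸ V = 20.1 nV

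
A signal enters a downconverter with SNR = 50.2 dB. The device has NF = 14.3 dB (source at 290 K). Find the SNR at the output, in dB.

By definition F = SNR_in/SNR_out, so in dB: SNR_out = SNR_in − NF
SNR_out = 50.2 − 14.3 = 35.9 dB

35.9 dB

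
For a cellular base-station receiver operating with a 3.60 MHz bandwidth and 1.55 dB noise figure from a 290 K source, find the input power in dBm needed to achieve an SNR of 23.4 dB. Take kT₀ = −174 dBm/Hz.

−83.5 dBm

Sensitivity = −174 + 10 log₁₀(B) + NF + SNR_min
= −174 + 65.56 + 1.55 + 23.4
= −83.49 dBm → −83.5 dBm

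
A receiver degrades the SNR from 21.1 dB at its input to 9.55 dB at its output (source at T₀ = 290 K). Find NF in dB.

11.55 dB

NF (dB) = SNR_in(dB) − SNR_out(dB) when the source is at T₀
NF = 21.1 − 9.55 = 11.55 dB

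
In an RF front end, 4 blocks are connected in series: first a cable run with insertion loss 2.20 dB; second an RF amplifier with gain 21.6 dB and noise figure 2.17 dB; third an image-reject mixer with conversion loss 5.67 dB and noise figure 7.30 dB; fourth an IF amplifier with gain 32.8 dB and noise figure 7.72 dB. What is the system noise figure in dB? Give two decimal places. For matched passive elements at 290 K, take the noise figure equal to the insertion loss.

Convert to linear (a loss of L dB is a gain of −L dB): F_i = 10^(NF_i/10), G_i = 10^(G_i,dB/10)
  Stage 1: F_1 = 10^(2.20/10) = 1.660, G_1 = 10^(−2.20/10) = 0.6026
  Stage 2: F_2 = 10^(2.17/10) = 1.648, G_2 = 10^(21.6/10) = 144.5
  Stage 3: F_3 = 10^(7.30/10) = 5.370, G_3 = 10^(−5.67/10) = 0.2710
  Stage 4: F_4 = 10^(7.72/10) = 5.916, G_4 = 10^(32.8/10) = 1905
Friis cascade:
  F = 1.660 + (1.648 − 1)/0.6026 + (5.370 − 1)/87.10 + (5.916 − 1)/23.60 = 2.994
NF = 10 log₁₀(2.994) = 4.76 dB

4.76 dB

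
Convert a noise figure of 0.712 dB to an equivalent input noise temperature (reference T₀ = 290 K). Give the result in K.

F = 10^(0.712/10) = 1.17815
T_e = (F − 1)·T₀ = (1.17815 − 1) × 290 = 51.7 K

51.7 K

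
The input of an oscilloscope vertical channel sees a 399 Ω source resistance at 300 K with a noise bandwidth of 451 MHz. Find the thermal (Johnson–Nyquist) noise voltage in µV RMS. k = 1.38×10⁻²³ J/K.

54.6 µV

V_n = √(4kTRB)
4kTRB = 4 × 1.38×10⁻²³ × 300 × 3.99×10² × 4.51×10⁸ = 2.98×10⁻⁹ V²
V_n = √(2.98×10⁻⁹) = 5.46×10⁻⁵ V = 54.6 µV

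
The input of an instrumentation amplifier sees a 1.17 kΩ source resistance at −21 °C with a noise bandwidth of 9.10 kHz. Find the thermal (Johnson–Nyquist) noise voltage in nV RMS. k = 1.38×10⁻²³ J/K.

T = −21 °C + 273.15 = 252.15 K
V_n = √(4kTRB)
4kTRB = 4 × 1.38×10⁻²³ × 252.15 × 1.17×10³ × 9.10×10³ = 1.48×10⁻¹³ V²
V_n = √(1.48×10⁻¹³) = 3.85×10⁻⁷ V = 385 nV

385 nV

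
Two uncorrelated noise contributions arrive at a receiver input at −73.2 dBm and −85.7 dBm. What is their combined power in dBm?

−73.0 dBm

Convert to linear, add, convert back:
P₁ = 4.79×10⁻¹¹ W, P₂ = 2.69×10⁻¹² W
P_tot = 5.06×10⁻¹¹ W → 10 log₁₀(P_tot / 10⁻³) = −73.0 dBm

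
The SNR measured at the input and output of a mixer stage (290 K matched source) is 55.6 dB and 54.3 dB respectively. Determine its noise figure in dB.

NF (dB) = SNR_in(dB) − SNR_out(dB) when the source is at T₀
NF = 55.6 − 54.3 = 1.3 dB

1.3 dB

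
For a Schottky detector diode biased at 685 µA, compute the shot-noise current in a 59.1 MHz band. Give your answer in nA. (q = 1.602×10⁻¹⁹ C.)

114 nA

I_n = √(2qI·B)
2qI·B = 2 × 1.602×10⁻¹⁹ × 6.85×10⁻⁴ × 5.91×10⁷ = 1.30×10⁻¹⁴ A²
I_n = √(1.30×10⁻¹⁴) = 1.14×10⁻⁷ A = 114 nA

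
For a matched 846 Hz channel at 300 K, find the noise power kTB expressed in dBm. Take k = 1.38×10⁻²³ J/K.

−144.6 dBm

P_n = kTB = 1.38×10⁻²³ × 300 × 8.46×10² = 3.50×10⁻¹⁸ W
In dBm: 10 log₁₀(3.50×10⁻¹⁸ / 10⁻³) = −144.6 dBm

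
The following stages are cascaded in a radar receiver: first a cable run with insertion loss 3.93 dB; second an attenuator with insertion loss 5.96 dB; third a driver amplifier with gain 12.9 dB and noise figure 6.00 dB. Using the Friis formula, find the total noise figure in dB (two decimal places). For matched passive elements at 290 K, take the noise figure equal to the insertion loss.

15.89 dB

Convert to linear (a loss of L dB is a gain of −L dB): F_i = 10^(NF_i/10), G_i = 10^(G_i,dB/10)
  Stage 1: F_1 = 10^(3.93/10) = 2.472, G_1 = 10^(−3.93/10) = 0.4046
  Stage 2: F_2 = 10^(5.96/10) = 3.945, G_2 = 10^(−5.96/10) = 0.2535
  Stage 3: F_3 = 10^(6.00/10) = 3.981, G_3 = 10^(12.9/10) = 19.50
Friis cascade:
  F = 2.472 + (3.945 − 1)/0.4046 + (3.981 − 1)/0.1026 = 38.82
NF = 10 log₁₀(38.82) = 15.89 dB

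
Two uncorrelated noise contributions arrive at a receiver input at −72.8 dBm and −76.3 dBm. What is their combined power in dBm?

−71.2 dBm

Convert to linear, add, convert back:
P₁ = 5.25×10⁻¹¹ W, P₂ = 2.34×10⁻¹¹ W
P_tot = 7.59×10⁻¹¹ W → 10 log₁₀(P_tot / 10⁻³) = −71.2 dBm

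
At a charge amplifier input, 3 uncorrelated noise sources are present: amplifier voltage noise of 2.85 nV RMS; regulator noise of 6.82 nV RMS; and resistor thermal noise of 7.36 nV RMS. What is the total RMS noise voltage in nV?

10.4 nV

Uncorrelated sources add in power (mean-square): V_tot = √(ΣV_i²)
V_tot = √[(2.85×10⁻⁹)² + (6.82×10⁻⁹)² + (7.36×10⁻⁹)²] = 1.04×10⁻⁸ V = 10.4 nV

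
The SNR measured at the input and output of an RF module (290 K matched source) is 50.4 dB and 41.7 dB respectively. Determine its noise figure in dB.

8.7 dB

NF (dB) = SNR_in(dB) − SNR_out(dB) when the source is at T₀
NF = 50.4 − 41.7 = 8.7 dB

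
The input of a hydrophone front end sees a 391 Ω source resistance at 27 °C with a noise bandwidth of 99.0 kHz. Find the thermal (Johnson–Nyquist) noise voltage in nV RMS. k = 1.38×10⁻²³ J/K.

T = 27 °C + 273.15 = 300.15 K
V_n = √(4kTRB)
4kTRB = 4 × 1.38×10⁻²³ × 300.15 × 3.91×10² × 9.90×10⁴ = 6.41×10⁻¹³ V²
V_n = √(6.41×10⁻¹³) = 8.01×10⁻⁷ V = 801 nV

801 nV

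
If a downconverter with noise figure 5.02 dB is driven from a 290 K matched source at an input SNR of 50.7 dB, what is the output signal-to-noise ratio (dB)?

By definition F = SNR_in/SNR_out, so in dB: SNR_out = SNR_in − NF
SNR_out = 50.7 − 5.02 = 45.68 dB

45.68 dB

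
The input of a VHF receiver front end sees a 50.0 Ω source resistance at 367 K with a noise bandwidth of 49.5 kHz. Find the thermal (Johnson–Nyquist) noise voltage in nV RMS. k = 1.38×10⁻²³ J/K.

224 nV

V_n = √(4kTRB)
4kTRB = 4 × 1.38×10⁻²³ × 367 × 5.00×10¹ × 4.95×10⁴ = 5.01×10⁻¹⁴ V²
V_n = √(5.01×10⁻¹⁴) = 2.24×10⁻⁷ V = 224 nV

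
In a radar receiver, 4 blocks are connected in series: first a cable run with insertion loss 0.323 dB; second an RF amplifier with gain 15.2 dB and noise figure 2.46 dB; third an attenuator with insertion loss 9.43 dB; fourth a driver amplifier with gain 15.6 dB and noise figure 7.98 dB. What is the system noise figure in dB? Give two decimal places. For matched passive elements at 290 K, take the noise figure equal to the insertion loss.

Convert to linear (a loss of L dB is a gain of −L dB): F_i = 10^(NF_i/10), G_i = 10^(G_i,dB/10)
  Stage 1: F_1 = 10^(0.323/10) = 1.077, G_1 = 10^(−0.323/10) = 0.9283
  Stage 2: F_2 = 10^(2.46/10) = 1.762, G_2 = 10^(15.2/10) = 33.11
  Stage 3: F_3 = 10^(9.43/10) = 8.770, G_3 = 10^(−9.43/10) = 0.1140
  Stage 4: F_4 = 10^(7.98/10) = 6.281, G_4 = 10^(15.6/10) = 36.31
Friis cascade:
  F = 1.077 + (1.762 − 1)/0.9283 + (8.770 − 1)/30.74 + (6.281 − 1)/3.505 = 3.657
NF = 10 log₁₀(3.657) = 5.63 dB

5.63 dB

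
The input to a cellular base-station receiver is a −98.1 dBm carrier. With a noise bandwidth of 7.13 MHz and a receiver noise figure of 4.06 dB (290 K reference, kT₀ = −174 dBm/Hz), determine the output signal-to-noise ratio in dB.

3.3 dB

Noise floor: N = −174 + 10 log₁₀(B) + NF
10 log₁₀(7.13×10⁶) = 68.53 dB
N = −174 + 68.53 + 4.06 = −101.41 dBm
SNR = P_sig − N = −98.1 − (−101.41) = 3.31 dB → 3.3 dB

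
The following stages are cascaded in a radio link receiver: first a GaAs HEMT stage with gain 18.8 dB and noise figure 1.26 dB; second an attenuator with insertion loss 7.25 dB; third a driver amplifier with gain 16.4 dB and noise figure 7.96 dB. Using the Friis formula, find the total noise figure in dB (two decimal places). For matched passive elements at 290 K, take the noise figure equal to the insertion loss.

2.46 dB

Convert to linear (a loss of L dB is a gain of −L dB): F_i = 10^(NF_i/10), G_i = 10^(G_i,dB/10)
  Stage 1: F_1 = 10^(1.26/10) = 1.337, G_1 = 10^(18.8/10) = 75.86
  Stage 2: F_2 = 10^(7.25/10) = 5.309, G_2 = 10^(−7.25/10) = 0.1884
  Stage 3: F_3 = 10^(7.96/10) = 6.252, G_3 = 10^(16.4/10) = 43.65
Friis cascade:
  F = 1.337 + (5.309 − 1)/75.86 + (6.252 − 1)/14.29 = 1.761
NF = 10 log₁₀(1.761) = 2.46 dB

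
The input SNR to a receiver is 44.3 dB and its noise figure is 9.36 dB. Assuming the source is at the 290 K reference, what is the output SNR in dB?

34.94 dB

By definition F = SNR_in/SNR_out, so in dB: SNR_out = SNR_in − NF
SNR_out = 44.3 − 9.36 = 34.94 dB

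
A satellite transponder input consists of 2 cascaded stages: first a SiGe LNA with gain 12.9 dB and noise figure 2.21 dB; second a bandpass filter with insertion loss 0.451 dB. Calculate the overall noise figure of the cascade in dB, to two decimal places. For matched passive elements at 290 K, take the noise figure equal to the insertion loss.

2.22 dB

Convert to linear (a loss of L dB is a gain of −L dB): F_i = 10^(NF_i/10), G_i = 10^(G_i,dB/10)
  Stage 1: F_1 = 10^(2.21/10) = 1.663, G_1 = 10^(12.9/10) = 19.50
  Stage 2: F_2 = 10^(0.451/10) = 1.109, G_2 = 10^(−0.451/10) = 0.9014
Friis cascade:
  F = 1.663 + (1.109 − 1)/19.50 = 1.669
NF = 10 log₁₀(1.669) = 2.22 dB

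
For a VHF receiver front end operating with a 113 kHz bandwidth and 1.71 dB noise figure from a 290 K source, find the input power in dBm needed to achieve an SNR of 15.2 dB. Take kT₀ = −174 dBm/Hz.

−106.6 dBm

Sensitivity = −174 + 10 log₁₀(B) + NF + SNR_min
= −174 + 50.53 + 1.71 + 15.2
= −106.56 dBm → −106.6 dBm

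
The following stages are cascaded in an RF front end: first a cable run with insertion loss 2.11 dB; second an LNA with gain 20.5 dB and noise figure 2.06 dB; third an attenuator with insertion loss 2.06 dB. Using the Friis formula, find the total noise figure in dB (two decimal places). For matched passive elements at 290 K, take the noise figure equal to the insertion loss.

Convert to linear (a loss of L dB is a gain of −L dB): F_i = 10^(NF_i/10), G_i = 10^(G_i,dB/10)
  Stage 1: F_1 = 10^(2.11/10) = 1.626, G_1 = 10^(−2.11/10) = 0.6152
  Stage 2: F_2 = 10^(2.06/10) = 1.607, G_2 = 10^(20.5/10) = 112.2
  Stage 3: F_3 = 10^(2.06/10) = 1.607, G_3 = 10^(−2.06/10) = 0.6223
Friis cascade:
  F = 1.626 + (1.607 − 1)/0.6152 + (1.607 − 1)/69.02 = 2.621
NF = 10 log₁₀(2.621) = 4.18 dB

4.18 dB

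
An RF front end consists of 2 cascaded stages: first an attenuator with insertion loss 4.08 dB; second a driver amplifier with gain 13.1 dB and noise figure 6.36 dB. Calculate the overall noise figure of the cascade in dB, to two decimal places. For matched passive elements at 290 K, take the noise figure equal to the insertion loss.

Convert to linear (a loss of L dB is a gain of −L dB): F_i = 10^(NF_i/10), G_i = 10^(G_i,dB/10)
  Stage 1: F_1 = 10^(4.08/10) = 2.559, G_1 = 10^(−4.08/10) = 0.3908
  Stage 2: F_2 = 10^(6.36/10) = 4.325, G_2 = 10^(13.1/10) = 20.42
Friis cascade:
  F = 2.559 + (4.325 − 1)/0.3908 = 11.07
NF = 10 log₁₀(11.07) = 10.44 dB

10.44 dB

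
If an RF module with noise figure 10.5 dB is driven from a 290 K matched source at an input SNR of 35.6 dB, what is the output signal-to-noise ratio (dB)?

By definition F = SNR_in/SNR_out, so in dB: SNR_out = SNR_in − NF
SNR_out = 35.6 − 10.5 = 25.1 dB

25.1 dB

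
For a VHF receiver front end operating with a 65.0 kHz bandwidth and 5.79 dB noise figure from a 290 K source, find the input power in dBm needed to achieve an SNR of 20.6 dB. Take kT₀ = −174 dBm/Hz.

−99.5 dBm

Sensitivity = −174 + 10 log₁₀(B) + NF + SNR_min
= −174 + 48.13 + 5.79 + 20.6
= −99.48 dBm → −99.5 dBm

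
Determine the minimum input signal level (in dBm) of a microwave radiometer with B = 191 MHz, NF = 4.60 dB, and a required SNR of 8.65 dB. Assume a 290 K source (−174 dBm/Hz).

Sensitivity = −174 + 10 log₁₀(B) + NF + SNR_min
= −174 + 82.81 + 4.60 + 8.65
= −77.94 dBm → −77.9 dBm

−77.9 dBm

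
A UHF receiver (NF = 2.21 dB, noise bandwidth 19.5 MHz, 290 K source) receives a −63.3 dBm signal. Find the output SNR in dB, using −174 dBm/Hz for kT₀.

35.6 dB

Noise floor: N = −174 + 10 log₁₀(B) + NF
10 log₁₀(1.95×10⁷) = 72.9 dB
N = −174 + 72.9 + 2.21 = −98.89 dBm
SNR = P_sig − N = −63.3 − (−98.89) = 35.59 dB → 35.6 dB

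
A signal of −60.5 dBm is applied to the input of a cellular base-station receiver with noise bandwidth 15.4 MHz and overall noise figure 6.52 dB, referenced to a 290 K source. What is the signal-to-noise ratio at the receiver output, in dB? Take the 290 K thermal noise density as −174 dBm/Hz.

Noise floor: N = −174 + 10 log₁₀(B) + NF
10 log₁₀(1.54×10⁷) = 71.88 dB
N = −174 + 71.88 + 6.52 = −95.60 dBm
SNR = P_sig − N = −60.5 − (−95.60) = 35.10 dB → 35.1 dB

35.1 dB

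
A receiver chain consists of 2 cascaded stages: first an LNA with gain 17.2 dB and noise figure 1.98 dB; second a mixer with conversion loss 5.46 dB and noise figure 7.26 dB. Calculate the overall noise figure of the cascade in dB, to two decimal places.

Convert to linear (a loss of L dB is a gain of −L dB): F_i = 10^(NF_i/10), G_i = 10^(G_i,dB/10)
  Stage 1: F_1 = 10^(1.98/10) = 1.578, G_1 = 10^(17.2/10) = 52.48
  Stage 2: F_2 = 10^(7.26/10) = 5.321, G_2 = 10^(−5.46/10) = 0.2844
Friis cascade:
  F = 1.578 + (5.321 − 1)/52.48 = 1.660
NF = 10 log₁₀(1.660) = 2.20 dB

2.20 dB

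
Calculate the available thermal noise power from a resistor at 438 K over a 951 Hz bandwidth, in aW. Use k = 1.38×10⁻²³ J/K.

5.75 aW

P_n = kTB = 1.38×10⁻²³ × 438 × 9.51×10² = 5.75×10⁻¹⁸ W = 5.75 aW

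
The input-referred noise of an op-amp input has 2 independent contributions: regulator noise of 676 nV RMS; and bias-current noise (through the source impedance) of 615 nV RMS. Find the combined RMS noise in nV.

Uncorrelated sources add in power (mean-square): V_tot = √(ΣV_i²)
V_tot = √[(6.76×10⁻⁷)² + (6.15×10⁻⁷)²] = 9.14×10⁻⁷ V = 914 nV

914 nV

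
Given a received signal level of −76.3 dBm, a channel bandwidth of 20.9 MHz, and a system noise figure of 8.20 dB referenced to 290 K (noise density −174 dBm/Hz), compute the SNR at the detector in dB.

Noise floor: N = −174 + 10 log₁₀(B) + NF
10 log₁₀(2.09×10⁷) = 73.2 dB
N = −174 + 73.2 + 8.20 = −92.60 dBm
SNR = P_sig − N = −76.3 − (−92.60) = 16.30 dB → 16.3 dB

16.3 dB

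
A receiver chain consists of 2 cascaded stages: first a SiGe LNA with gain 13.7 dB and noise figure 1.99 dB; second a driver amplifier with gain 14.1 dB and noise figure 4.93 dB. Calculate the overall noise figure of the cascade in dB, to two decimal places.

Convert to linear (a loss of L dB is a gain of −L dB): F_i = 10^(NF_i/10), G_i = 10^(G_i,dB/10)
  Stage 1: F_1 = 10^(1.99/10) = 1.581, G_1 = 10^(13.7/10) = 23.44
  Stage 2: F_2 = 10^(4.93/10) = 3.112, G_2 = 10^(14.1/10) = 25.70
Friis cascade:
  F = 1.581 + (3.112 − 1)/23.44 = 1.671
NF = 10 log₁₀(1.671) = 2.23 dB

2.23 dB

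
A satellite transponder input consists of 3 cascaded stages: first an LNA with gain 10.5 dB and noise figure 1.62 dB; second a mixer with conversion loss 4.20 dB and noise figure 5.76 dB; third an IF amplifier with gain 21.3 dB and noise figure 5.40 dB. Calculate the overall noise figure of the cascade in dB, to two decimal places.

Convert to linear (a loss of L dB is a gain of −L dB): F_i = 10^(NF_i/10), G_i = 10^(G_i,dB/10)
  Stage 1: F_1 = 10^(1.62/10) = 1.452, G_1 = 10^(10.5/10) = 11.22
  Stage 2: F_2 = 10^(5.76/10) = 3.767, G_2 = 10^(−4.20/10) = 0.3802
  Stage 3: F_3 = 10^(5.40/10) = 3.467, G_3 = 10^(21.3/10) = 134.9
Friis cascade:
  F = 1.452 + (3.767 − 1)/11.22 + (3.467 − 1)/4.266 = 2.277
NF = 10 log₁₀(2.277) = 3.57 dB

3.57 dB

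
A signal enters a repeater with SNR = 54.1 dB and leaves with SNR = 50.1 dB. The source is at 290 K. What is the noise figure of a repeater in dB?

4.0 dB

NF (dB) = SNR_in(dB) − SNR_out(dB) when the source is at T₀
NF = 54.1 − 50.1 = 4.0 dB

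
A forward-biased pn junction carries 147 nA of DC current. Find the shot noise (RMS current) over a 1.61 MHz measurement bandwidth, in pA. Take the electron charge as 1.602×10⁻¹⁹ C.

275 pA

I_n = √(2qI·B)
2qI·B = 2 × 1.602×10⁻¹⁹ × 1.47×10⁻⁷ × 1.61×10⁶ = 7.58×10⁻²⁰ A²
I_n = √(7.58×10⁻²⁰) = 2.75×10⁻¹⁰ A = 275 pA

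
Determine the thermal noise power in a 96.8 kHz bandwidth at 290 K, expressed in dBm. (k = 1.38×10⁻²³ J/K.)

−124.1 dBm

P_n = kTB = 1.38×10⁻²³ × 290 × 9.68×10⁴ = 3.87×10⁻¹⁶ W
In dBm: 10 log₁₀(3.87×10⁻¹⁶ / 10⁻³) = −124.1 dBm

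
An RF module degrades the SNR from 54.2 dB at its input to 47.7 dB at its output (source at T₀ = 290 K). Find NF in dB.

NF (dB) = SNR_in(dB) − SNR_out(dB) when the source is at T₀
NF = 54.2 − 47.7 = 6.5 dB

6.5 dB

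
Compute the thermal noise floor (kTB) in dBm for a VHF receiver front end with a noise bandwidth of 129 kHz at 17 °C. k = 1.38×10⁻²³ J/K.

T = 17 °C + 273.15 = 290.15 K
P_n = kTB = 1.38×10⁻²³ × 290.15 × 1.29×10⁵ = 5.17×10⁻¹⁶ W
In dBm: 10 log₁₀(5.17×10⁻¹⁶ / 10⁻³) = −122.9 dBm

−122.9 dBm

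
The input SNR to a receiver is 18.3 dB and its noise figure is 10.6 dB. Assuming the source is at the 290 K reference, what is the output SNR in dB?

7.7 dB

By definition F = SNR_in/SNR_out, so in dB: SNR_out = SNR_in − NF
SNR_out = 18.3 − 10.6 = 7.7 dB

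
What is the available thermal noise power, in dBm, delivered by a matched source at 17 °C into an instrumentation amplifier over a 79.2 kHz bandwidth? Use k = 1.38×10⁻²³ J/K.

T = 17 °C + 273.15 = 290.15 K
P_n = kTB = 1.38×10⁻²³ × 290.15 × 7.92×10⁴ = 3.17×10⁻¹⁶ W
In dBm: 10 log₁₀(3.17×10⁻¹⁶ / 10⁻³) = −125.0 dBm

−125.0 dBm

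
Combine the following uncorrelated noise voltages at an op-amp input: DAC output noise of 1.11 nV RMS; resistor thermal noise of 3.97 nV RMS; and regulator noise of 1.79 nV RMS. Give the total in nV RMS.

Uncorrelated sources add in power (mean-square): V_tot = √(ΣV_i²)
V_tot = √[(1.11×10⁻⁹)² + (3.97×10⁻⁹)² + (1.79×10⁻⁹)²] = 4.49×10⁻⁹ V = 4.49 nV

4.49 nV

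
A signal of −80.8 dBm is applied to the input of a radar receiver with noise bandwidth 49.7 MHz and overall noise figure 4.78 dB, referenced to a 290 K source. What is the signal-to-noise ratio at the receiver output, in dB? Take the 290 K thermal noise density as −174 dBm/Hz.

11.5 dB

Noise floor: N = −174 + 10 log₁₀(B) + NF
10 log₁₀(4.97×10⁷) = 76.96 dB
N = −174 + 76.96 + 4.78 = −92.26 dBm
SNR = P_sig − N = −80.8 − (−92.26) = 11.46 dB → 11.5 dB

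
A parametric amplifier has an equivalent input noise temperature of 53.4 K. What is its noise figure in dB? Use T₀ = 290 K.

F = 1 + T_e/T₀ = 1 + 53.4/290 = 1.18414
NF = 10 log₁₀(1.18414) = 0.734 dB

0.734 dB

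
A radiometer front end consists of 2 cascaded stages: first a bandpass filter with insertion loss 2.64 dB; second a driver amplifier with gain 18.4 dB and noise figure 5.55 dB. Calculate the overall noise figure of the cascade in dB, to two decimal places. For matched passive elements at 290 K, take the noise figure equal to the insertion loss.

8.19 dB

Convert to linear (a loss of L dB is a gain of −L dB): F_i = 10^(NF_i/10), G_i = 10^(G_i,dB/10)
  Stage 1: F_1 = 10^(2.64/10) = 1.837, G_1 = 10^(−2.64/10) = 0.5445
  Stage 2: F_2 = 10^(5.55/10) = 3.589, G_2 = 10^(18.4/10) = 69.18
Friis cascade:
  F = 1.837 + (3.589 − 1)/0.5445 = 6.592
NF = 10 log₁₀(6.592) = 8.19 dB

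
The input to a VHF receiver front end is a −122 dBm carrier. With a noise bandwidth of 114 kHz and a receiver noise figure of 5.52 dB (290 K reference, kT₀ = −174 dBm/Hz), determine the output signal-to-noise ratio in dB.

Noise floor: N = −174 + 10 log₁₀(B) + NF
10 log₁₀(1.14×10⁵) = 50.57 dB
N = −174 + 50.57 + 5.52 = −117.91 dBm
SNR = P_sig − N = −122 − (−117.91) = −4.09 dB → −4.1 dB

−4.1 dB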